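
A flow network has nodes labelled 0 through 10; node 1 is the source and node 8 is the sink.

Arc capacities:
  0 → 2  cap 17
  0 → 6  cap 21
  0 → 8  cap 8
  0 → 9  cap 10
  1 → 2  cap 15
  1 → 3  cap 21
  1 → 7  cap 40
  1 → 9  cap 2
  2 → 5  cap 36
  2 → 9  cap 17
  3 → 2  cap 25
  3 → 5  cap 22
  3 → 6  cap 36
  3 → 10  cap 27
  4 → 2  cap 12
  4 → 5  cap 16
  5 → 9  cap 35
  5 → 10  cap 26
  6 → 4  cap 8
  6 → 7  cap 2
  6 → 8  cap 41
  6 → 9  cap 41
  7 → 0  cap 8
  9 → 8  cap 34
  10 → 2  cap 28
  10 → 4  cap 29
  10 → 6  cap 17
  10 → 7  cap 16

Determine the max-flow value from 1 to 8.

Maximum flow value: 46

augment #1: 1→9→8 bottleneck 2, total now 2
augment #2: 1→2→9→8 bottleneck 15, total now 17
augment #3: 1→3→6→8 bottleneck 21, total now 38
augment #4: 1→7→0→8 bottleneck 8, total now 46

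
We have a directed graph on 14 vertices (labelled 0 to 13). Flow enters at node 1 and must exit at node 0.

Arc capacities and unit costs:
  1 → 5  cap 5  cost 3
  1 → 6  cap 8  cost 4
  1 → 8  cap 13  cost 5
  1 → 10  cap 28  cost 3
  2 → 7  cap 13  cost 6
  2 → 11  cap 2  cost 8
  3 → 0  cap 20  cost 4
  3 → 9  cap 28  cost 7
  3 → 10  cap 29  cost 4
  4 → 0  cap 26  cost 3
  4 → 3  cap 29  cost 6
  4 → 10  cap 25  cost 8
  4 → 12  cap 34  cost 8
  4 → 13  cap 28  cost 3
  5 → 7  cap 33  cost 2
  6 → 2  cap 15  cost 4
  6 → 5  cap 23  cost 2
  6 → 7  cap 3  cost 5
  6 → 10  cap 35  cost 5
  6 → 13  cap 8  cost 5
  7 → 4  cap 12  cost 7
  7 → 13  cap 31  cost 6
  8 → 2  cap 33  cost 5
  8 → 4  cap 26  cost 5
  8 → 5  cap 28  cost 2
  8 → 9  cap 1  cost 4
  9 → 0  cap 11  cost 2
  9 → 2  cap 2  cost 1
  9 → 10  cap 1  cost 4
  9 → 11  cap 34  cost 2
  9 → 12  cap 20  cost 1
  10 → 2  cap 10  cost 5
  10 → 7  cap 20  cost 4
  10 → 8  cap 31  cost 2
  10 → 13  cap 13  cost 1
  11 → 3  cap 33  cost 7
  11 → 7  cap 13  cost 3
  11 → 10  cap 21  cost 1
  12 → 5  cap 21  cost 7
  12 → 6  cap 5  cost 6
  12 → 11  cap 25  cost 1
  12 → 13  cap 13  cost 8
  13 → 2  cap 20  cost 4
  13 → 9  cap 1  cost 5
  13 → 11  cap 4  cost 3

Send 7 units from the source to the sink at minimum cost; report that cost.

Minimum cost for 7 units: 87

shortest-cost path #1: 1→8→9→0 push 1 @ unit cost 11 (adds 11)
shortest-cost path #2: 1→10→13→9→0 push 1 @ unit cost 11 (adds 11)
shortest-cost path #3: 1→8→4→0 push 5 @ unit cost 13 (adds 65)
total cost = 87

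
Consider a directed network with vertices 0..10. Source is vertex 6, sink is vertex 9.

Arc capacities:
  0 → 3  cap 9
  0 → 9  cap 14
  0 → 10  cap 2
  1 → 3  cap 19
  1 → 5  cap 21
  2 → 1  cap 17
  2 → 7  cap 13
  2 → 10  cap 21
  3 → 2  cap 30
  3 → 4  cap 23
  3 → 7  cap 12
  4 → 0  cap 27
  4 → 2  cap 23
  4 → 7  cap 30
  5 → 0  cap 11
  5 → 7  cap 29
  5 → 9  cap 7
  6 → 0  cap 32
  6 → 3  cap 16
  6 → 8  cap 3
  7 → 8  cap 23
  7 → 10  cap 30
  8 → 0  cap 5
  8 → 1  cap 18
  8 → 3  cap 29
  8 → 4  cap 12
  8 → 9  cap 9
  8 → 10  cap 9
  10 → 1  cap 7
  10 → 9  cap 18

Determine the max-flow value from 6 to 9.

Maximum flow value: 44

augment #1: 6→0→9 bottleneck 14, total now 14
augment #2: 6→8→9 bottleneck 3, total now 17
augment #3: 6→0→10→9 bottleneck 2, total now 19
augment #4: 6→3→2→10→9 bottleneck 16, total now 35
augment #5: 6→0→3→7→8→9 bottleneck 6, total now 41
augment #6: 6→0→3→2→1→5→9 bottleneck 3, total now 44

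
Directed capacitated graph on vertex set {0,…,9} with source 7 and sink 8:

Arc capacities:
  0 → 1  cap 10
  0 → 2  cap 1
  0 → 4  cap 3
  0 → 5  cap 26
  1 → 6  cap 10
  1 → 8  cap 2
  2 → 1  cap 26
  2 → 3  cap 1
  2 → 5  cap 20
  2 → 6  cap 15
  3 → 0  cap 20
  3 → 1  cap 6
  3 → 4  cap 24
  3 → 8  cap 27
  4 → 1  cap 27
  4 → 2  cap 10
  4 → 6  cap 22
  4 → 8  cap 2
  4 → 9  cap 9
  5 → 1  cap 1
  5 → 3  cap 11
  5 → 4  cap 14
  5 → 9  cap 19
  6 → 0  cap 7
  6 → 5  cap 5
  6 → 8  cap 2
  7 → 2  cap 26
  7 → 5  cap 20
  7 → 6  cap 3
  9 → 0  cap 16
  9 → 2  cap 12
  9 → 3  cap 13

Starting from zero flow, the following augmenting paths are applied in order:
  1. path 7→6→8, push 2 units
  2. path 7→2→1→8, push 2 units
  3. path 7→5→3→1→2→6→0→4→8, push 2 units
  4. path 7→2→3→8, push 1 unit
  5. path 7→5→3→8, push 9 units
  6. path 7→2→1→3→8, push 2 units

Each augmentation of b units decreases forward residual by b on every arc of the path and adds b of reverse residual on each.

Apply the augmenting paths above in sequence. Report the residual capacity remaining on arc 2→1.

Residual capacity of (2,1): 24

after path 1 (7→6→8, push 2): res(2,1)=26
after path 2 (7→2→1→8, push 2): res(2,1)=24
after path 3 (7→5→3→1→2→6→0→4→8, push 2): res(2,1)=26
after path 4 (7→2→3→8, push 1): res(2,1)=26
after path 5 (7→5→3→8, push 9): res(2,1)=26
after path 6 (7→2→1→3→8, push 2): res(2,1)=24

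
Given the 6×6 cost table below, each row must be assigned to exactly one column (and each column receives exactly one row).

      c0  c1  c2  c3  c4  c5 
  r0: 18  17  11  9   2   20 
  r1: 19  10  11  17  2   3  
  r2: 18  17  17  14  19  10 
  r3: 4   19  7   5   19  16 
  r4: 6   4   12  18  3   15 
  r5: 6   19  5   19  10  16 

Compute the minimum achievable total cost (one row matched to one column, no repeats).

Minimum assignment cost: 32

optimal assignment: row0→col4 (cost 2), row1→col5 (cost 3), row2→col3 (cost 14), row3→col0 (cost 4), row4→col1 (cost 4), row5→col2 (cost 5)
total = 2 + 3 + 14 + 4 + 4 + 5 = 32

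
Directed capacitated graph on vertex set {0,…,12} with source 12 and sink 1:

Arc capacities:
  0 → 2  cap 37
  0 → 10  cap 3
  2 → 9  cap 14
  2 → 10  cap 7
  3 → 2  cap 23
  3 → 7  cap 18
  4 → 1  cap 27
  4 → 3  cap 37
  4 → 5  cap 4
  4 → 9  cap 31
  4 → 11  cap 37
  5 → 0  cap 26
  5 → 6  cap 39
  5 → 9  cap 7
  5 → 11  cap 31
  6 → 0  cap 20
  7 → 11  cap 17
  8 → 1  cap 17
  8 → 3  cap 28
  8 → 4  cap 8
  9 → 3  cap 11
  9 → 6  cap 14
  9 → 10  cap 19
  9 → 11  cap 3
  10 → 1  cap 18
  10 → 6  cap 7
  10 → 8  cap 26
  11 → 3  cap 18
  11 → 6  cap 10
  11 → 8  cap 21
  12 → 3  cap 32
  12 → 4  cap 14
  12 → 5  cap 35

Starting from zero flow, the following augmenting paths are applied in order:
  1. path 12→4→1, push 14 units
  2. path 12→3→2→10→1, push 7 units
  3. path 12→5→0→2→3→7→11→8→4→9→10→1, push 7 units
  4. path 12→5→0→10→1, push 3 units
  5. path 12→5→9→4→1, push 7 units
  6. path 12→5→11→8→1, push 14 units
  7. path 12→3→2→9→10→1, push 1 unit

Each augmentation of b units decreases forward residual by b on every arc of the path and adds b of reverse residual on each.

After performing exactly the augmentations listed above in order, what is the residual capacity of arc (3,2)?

Residual capacity of (3,2): 22

after path 1 (12→4→1, push 14): res(3,2)=23
after path 2 (12→3→2→10→1, push 7): res(3,2)=16
after path 3 (12→5→0→2→3→7→11→8→4→9→10→1, push 7): res(3,2)=23
after path 4 (12→5→0→10→1, push 3): res(3,2)=23
after path 5 (12→5→9→4→1, push 7): res(3,2)=23
after path 6 (12→5→11→8→1, push 14): res(3,2)=23
after path 7 (12→3→2→9→10→1, push 1): res(3,2)=22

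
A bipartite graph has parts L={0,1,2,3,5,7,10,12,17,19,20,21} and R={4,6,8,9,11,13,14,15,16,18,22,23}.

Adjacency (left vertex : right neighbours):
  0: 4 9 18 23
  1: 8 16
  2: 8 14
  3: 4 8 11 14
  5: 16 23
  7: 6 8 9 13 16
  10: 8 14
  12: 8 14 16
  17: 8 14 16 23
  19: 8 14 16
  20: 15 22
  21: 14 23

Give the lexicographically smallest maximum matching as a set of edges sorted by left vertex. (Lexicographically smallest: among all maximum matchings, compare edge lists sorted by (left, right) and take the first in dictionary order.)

Lex-smallest maximum matching: {(0,4), (1,8), (2,14), (3,11), (5,16), (7,6), (17,23), (20,15)}

|M| = 8 (so the lex-smallest maximum matching has 8 edges)
process left vertices in ascending order; for each, take the smallest-labelled available neighbour that still permits 8 edges overall, or leave it unmatched if none does
lex-smallest matching: {0-4, 1-8, 2-14, 3-11, 5-16, 7-6, 17-23, 20-15}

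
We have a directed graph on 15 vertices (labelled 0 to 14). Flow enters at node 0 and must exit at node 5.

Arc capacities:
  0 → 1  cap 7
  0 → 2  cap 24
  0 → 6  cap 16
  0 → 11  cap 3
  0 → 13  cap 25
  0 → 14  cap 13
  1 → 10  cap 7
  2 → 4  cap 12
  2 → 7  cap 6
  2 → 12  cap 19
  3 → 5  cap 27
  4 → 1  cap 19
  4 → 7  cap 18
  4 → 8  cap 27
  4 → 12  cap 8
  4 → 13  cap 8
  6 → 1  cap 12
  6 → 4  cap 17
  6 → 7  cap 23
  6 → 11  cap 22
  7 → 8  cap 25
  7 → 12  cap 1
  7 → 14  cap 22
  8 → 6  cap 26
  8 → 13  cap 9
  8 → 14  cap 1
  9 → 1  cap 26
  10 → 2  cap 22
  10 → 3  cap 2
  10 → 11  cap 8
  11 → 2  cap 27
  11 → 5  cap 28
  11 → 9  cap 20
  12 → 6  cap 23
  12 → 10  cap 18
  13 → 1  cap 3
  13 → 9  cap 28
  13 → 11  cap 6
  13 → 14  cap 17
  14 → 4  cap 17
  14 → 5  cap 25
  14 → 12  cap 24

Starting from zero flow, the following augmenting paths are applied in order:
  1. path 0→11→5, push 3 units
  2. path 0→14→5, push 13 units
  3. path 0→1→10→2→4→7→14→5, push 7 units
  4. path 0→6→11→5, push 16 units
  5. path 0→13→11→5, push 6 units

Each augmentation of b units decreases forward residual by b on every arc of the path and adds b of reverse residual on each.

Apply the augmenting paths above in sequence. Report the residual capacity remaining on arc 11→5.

Residual capacity of (11,5): 3

after path 1 (0→11→5, push 3): res(11,5)=25
after path 2 (0→14→5, push 13): res(11,5)=25
after path 3 (0→1→10→2→4→7→14→5, push 7): res(11,5)=25
after path 4 (0→6→11→5, push 16): res(11,5)=9
after path 5 (0→13→11→5, push 6): res(11,5)=3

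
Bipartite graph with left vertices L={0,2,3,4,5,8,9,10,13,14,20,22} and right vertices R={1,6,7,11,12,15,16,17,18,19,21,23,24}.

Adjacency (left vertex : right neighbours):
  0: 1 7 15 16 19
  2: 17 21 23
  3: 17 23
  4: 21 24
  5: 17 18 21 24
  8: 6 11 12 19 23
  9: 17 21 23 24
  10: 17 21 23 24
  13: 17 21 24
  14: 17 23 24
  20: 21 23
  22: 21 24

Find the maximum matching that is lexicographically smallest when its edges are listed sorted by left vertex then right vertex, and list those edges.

Lex-smallest maximum matching: {(0,1), (2,17), (3,23), (4,21), (5,18), (8,6), (9,24)}

|M| = 7 (so the lex-smallest maximum matching has 7 edges)
process left vertices in ascending order; for each, take the smallest-labelled available neighbour that still permits 7 edges overall, or leave it unmatched if none does
lex-smallest matching: {0-1, 2-17, 3-23, 4-21, 5-18, 8-6, 9-24}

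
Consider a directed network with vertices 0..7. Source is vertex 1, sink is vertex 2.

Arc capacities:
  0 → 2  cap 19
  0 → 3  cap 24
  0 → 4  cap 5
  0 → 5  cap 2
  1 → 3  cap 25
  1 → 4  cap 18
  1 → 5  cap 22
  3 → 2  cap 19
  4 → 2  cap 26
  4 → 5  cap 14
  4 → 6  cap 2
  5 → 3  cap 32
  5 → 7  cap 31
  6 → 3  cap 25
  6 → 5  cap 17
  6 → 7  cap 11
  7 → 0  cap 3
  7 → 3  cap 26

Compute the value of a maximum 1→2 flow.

Maximum flow value: 40

augment #1: 1→3→2 bottleneck 19, total now 19
augment #2: 1→4→2 bottleneck 18, total now 37
augment #3: 1→5→7→0→2 bottleneck 3, total now 40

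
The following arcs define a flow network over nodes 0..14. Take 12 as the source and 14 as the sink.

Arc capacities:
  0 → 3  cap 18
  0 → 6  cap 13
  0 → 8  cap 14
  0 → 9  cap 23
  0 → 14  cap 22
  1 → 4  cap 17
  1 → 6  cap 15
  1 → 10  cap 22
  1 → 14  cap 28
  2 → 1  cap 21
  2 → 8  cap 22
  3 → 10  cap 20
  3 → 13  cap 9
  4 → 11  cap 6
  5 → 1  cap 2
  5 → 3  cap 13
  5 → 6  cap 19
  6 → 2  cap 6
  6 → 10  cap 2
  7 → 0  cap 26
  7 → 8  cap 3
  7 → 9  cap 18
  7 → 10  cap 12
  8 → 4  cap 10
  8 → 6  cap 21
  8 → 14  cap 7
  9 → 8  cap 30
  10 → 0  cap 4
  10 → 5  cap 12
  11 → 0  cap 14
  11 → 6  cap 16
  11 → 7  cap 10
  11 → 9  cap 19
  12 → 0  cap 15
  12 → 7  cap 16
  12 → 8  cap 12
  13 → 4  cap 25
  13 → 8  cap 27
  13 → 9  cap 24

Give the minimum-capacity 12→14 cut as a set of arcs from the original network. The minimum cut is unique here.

augment #1: 12→0→14 push 15
augment #2: 12→8→14 push 7
augment #3: 12→7→0→14 push 7
augment #4: 12→7→10→5→1→14 push 2
augment #5: 12→8→6→2→1→14 push 5
augment #6: 12→7→0→6→2→1→14 push 1
max flow = 37; residual-reachable set from 12 gives S-side
cut edges (S→T): {(0,14), (5,1), (6,2), (8,14)} total cap 37

Min-cut arcs: {(0,14), (5,1), (6,2), (8,14)} (total capacity 37)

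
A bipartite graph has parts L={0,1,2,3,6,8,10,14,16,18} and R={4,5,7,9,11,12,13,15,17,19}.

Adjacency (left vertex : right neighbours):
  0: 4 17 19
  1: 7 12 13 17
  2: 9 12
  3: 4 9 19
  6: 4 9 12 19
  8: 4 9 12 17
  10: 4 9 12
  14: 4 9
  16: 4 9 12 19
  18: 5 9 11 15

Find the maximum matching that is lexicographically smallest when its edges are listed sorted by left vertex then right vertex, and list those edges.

Lex-smallest maximum matching: {(0,4), (1,7), (2,9), (3,19), (6,12), (8,17), (18,5)}

|M| = 7 (so the lex-smallest maximum matching has 7 edges)
process left vertices in ascending order; for each, take the smallest-labelled available neighbour that still permits 7 edges overall, or leave it unmatched if none does
lex-smallest matching: {0-4, 1-7, 2-9, 3-19, 6-12, 8-17, 18-5}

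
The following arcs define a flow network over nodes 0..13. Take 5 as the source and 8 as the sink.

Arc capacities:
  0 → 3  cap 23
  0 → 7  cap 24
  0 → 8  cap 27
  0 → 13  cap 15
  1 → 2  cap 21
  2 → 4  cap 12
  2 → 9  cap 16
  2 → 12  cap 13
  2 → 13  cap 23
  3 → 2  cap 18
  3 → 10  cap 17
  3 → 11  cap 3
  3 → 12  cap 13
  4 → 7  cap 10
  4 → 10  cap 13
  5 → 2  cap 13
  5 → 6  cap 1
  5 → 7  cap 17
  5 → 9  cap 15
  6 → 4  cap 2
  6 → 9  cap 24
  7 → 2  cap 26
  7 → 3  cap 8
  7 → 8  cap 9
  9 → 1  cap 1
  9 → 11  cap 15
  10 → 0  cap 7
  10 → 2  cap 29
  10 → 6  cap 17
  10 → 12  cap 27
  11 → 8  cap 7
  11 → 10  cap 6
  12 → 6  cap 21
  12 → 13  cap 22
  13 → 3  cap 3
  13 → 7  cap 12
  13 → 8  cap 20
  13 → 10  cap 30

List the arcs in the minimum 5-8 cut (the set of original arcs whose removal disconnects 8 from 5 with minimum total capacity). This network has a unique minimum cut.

Min-cut arcs: {(7,8), (10,0), (11,8), (13,8)} (total capacity 43)

augment #1: 5→7→8 push 9
augment #2: 5→2→13→8 push 13
augment #3: 5→9→11→8 push 7
augment #4: 5→7→2→13→8 push 7
augment #5: 5→6→4→10→0→8 push 1
augment #6: 5→7→3→10→0→8 push 1
augment #7: 5→9→11→10→0→8 push 5
max flow = 43; residual-reachable set from 5 gives S-side
cut edges (S→T): {(7,8), (10,0), (11,8), (13,8)} total cap 43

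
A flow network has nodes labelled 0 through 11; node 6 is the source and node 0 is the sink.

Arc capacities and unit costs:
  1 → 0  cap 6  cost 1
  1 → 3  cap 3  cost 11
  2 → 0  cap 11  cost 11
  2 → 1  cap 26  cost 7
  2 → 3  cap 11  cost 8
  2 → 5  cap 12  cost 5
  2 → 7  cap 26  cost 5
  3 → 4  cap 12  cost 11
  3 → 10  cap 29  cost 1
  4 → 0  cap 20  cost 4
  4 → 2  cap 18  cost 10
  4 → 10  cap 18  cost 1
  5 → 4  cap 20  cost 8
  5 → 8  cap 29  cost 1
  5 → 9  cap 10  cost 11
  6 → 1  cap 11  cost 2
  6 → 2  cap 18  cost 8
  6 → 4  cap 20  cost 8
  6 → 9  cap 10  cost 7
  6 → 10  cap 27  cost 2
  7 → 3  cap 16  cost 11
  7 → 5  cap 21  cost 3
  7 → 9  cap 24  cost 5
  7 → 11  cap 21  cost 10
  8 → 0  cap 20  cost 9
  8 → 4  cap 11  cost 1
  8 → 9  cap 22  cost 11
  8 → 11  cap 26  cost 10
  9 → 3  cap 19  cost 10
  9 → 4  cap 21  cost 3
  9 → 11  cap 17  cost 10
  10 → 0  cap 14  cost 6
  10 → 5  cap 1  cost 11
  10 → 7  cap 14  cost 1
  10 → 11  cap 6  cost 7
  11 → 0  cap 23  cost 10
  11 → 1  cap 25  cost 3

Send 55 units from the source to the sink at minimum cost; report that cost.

shortest-cost path #1: 6→1→0 push 6 @ unit cost 3 (adds 18)
shortest-cost path #2: 6→10→0 push 14 @ unit cost 8 (adds 112)
shortest-cost path #3: 6→4→0 push 20 @ unit cost 12 (adds 240)
shortest-cost path #4: 6→10→7→5→8→0 push 13 @ unit cost 16 (adds 208)
shortest-cost path #5: 6→2→0 push 2 @ unit cost 19 (adds 38)
total cost = 616

Minimum cost for 55 units: 616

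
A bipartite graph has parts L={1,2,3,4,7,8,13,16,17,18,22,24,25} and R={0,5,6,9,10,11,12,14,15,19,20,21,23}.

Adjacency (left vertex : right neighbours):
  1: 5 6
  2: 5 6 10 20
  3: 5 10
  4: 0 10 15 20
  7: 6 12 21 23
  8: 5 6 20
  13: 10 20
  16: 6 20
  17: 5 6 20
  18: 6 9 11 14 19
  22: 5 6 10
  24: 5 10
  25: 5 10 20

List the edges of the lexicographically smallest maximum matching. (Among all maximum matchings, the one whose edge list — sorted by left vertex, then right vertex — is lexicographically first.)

|M| = 7 (so the lex-smallest maximum matching has 7 edges)
process left vertices in ascending order; for each, take the smallest-labelled available neighbour that still permits 7 edges overall, or leave it unmatched if none does
lex-smallest matching: {1-5, 2-6, 3-10, 4-0, 7-12, 8-20, 18-9}

Lex-smallest maximum matching: {(1,5), (2,6), (3,10), (4,0), (7,12), (8,20), (18,9)}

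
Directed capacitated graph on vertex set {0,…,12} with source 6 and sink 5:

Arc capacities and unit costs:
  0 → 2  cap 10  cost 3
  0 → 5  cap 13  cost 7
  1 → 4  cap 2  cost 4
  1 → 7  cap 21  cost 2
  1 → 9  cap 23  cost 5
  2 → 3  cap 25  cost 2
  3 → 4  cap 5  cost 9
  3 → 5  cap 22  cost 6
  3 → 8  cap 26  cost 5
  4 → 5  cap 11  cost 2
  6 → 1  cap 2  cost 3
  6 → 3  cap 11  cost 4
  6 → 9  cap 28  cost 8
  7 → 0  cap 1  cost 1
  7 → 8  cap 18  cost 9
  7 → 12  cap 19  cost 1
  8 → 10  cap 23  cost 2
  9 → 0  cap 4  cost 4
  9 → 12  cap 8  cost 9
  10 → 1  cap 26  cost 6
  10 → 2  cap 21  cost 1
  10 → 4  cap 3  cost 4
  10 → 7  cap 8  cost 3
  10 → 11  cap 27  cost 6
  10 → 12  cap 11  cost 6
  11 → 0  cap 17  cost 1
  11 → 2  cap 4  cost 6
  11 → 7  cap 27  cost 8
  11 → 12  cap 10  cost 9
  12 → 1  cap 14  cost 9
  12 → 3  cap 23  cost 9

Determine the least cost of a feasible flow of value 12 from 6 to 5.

Minimum cost for 12 units: 118

shortest-cost path #1: 6→1→4→5 push 2 @ unit cost 9 (adds 18)
shortest-cost path #2: 6→3→5 push 10 @ unit cost 10 (adds 100)
total cost = 118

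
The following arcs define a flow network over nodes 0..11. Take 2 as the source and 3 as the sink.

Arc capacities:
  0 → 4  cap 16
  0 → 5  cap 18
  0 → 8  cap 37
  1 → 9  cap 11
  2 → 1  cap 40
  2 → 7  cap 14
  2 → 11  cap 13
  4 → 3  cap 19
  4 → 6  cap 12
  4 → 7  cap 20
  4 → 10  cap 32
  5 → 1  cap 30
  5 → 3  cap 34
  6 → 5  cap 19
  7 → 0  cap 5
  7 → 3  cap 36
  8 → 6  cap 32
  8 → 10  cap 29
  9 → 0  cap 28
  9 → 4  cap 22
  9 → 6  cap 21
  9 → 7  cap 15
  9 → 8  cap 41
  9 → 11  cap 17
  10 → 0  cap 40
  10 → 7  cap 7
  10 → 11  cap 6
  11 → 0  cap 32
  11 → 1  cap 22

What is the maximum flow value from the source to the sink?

augment #1: 2→7→3 bottleneck 14, total now 14
augment #2: 2→1→9→4→3 bottleneck 11, total now 25
augment #3: 2→11→0→4→3 bottleneck 8, total now 33
augment #4: 2→11→0→5→3 bottleneck 5, total now 38

Maximum flow value: 38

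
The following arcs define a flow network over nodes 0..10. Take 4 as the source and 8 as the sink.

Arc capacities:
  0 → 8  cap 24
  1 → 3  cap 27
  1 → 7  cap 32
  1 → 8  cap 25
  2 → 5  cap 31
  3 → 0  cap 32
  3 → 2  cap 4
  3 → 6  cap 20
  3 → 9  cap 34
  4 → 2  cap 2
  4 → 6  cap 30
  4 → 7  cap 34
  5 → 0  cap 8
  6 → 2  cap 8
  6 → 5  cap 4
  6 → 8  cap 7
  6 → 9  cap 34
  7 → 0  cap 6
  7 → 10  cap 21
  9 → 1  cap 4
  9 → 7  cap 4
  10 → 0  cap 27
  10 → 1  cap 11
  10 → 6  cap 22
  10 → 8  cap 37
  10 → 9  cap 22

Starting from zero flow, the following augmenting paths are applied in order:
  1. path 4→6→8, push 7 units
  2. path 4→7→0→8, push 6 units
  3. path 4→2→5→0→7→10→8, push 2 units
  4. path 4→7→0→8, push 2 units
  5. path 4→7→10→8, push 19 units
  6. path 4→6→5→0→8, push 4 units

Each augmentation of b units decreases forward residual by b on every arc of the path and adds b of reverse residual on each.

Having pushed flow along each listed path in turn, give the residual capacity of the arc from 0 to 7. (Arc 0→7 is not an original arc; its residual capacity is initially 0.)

Residual capacity of (0,7): 6

after path 1 (4→6→8, push 7): res(0,7)=0
after path 2 (4→7→0→8, push 6): res(0,7)=6
after path 3 (4→2→5→0→7→10→8, push 2): res(0,7)=4
after path 4 (4→7→0→8, push 2): res(0,7)=6
after path 5 (4→7→10→8, push 19): res(0,7)=6
after path 6 (4→6→5→0→8, push 4): res(0,7)=6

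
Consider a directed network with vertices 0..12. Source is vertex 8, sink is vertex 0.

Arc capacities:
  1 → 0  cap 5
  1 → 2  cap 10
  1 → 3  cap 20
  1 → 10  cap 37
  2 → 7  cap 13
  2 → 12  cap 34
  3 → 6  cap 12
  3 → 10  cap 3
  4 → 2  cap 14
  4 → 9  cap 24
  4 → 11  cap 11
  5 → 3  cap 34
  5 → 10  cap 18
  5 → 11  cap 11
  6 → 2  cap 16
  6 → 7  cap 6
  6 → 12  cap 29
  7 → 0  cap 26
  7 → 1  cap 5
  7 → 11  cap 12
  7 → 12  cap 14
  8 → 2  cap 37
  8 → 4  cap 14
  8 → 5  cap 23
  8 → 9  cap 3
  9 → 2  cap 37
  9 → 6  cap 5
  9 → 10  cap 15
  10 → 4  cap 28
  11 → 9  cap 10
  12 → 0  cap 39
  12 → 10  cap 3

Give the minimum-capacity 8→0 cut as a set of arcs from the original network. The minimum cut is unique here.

Min-cut arcs: {(2,7), (6,7), (12,0)} (total capacity 58)

augment #1: 8→2→7→0 push 13
augment #2: 8→2→12→0 push 24
augment #3: 8→4→2→12→0 push 10
augment #4: 8→9→6→7→0 push 3
augment #5: 8→4→9→6→7→0 push 2
augment #6: 8→5→3→6→7→0 push 1
augment #7: 8→5→3→6→12→0 push 5
max flow = 58; residual-reachable set from 8 gives S-side
cut edges (S→T): {(2,7), (6,7), (12,0)} total cap 58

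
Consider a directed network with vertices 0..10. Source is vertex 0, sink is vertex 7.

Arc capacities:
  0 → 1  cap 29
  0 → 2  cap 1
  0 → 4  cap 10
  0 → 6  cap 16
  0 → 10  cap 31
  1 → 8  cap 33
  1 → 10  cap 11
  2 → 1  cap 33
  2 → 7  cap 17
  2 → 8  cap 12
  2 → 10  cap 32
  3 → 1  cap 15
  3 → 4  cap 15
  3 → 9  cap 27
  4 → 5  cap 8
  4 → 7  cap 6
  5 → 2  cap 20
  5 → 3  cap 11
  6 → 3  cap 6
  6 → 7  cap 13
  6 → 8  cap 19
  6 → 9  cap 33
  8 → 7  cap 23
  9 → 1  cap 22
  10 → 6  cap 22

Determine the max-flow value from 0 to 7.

Maximum flow value: 51

augment #1: 0→2→7 bottleneck 1, total now 1
augment #2: 0→4→7 bottleneck 6, total now 7
augment #3: 0→6→7 bottleneck 13, total now 20
augment #4: 0→1→8→7 bottleneck 23, total now 43
augment #5: 0→4→5→2→7 bottleneck 4, total now 47
augment #6: 0→6→3→4→5→2→7 bottleneck 3, total now 50
augment #7: 0→10→6→3→4→5→2→7 bottleneck 1, total now 51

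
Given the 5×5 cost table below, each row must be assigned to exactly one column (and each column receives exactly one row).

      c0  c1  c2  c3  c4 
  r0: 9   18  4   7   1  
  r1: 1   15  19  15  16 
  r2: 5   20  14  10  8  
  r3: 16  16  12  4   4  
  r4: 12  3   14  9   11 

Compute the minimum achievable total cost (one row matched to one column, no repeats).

Minimum assignment cost: 20

optimal assignment: row0→col2 (cost 4), row1→col0 (cost 1), row2→col4 (cost 8), row3→col3 (cost 4), row4→col1 (cost 3)
total = 4 + 1 + 8 + 4 + 3 = 20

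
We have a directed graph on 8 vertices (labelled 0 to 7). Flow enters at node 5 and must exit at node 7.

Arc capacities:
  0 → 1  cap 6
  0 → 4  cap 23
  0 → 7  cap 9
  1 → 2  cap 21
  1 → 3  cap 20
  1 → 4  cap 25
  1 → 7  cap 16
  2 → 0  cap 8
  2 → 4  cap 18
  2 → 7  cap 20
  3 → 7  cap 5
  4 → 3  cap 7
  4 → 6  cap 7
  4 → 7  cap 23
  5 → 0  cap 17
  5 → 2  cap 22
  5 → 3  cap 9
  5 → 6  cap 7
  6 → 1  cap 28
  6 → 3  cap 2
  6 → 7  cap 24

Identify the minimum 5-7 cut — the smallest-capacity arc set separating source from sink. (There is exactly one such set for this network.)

Min-cut arcs: {(3,7), (5,0), (5,2), (5,6)} (total capacity 51)

augment #1: 5→0→7 push 9
augment #2: 5→2→7 push 20
augment #3: 5→3→7 push 5
augment #4: 5→6→7 push 7
augment #5: 5→0→1→7 push 6
augment #6: 5→0→4→7 push 2
augment #7: 5→2→4→7 push 2
max flow = 51; residual-reachable set from 5 gives S-side
cut edges (S→T): {(3,7), (5,0), (5,2), (5,6)} total cap 51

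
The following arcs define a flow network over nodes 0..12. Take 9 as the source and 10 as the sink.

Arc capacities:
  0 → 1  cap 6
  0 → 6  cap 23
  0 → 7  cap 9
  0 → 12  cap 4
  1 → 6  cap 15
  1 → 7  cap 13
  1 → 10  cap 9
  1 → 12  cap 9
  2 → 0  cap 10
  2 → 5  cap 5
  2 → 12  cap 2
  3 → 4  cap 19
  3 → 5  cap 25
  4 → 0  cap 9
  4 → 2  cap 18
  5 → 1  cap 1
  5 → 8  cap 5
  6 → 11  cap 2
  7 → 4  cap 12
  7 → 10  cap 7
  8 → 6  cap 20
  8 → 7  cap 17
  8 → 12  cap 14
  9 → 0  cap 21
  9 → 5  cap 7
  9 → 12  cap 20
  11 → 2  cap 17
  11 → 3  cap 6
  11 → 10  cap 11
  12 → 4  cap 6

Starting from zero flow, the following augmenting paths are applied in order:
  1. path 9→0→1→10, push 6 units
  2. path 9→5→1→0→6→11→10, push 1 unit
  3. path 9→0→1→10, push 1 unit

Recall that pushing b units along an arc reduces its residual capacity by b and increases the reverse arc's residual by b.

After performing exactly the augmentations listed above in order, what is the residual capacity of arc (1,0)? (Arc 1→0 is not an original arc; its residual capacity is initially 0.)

after path 1 (9→0→1→10, push 6): res(1,0)=6
after path 2 (9→5→1→0→6→11→10, push 1): res(1,0)=5
after path 3 (9→0→1→10, push 1): res(1,0)=6

Residual capacity of (1,0): 6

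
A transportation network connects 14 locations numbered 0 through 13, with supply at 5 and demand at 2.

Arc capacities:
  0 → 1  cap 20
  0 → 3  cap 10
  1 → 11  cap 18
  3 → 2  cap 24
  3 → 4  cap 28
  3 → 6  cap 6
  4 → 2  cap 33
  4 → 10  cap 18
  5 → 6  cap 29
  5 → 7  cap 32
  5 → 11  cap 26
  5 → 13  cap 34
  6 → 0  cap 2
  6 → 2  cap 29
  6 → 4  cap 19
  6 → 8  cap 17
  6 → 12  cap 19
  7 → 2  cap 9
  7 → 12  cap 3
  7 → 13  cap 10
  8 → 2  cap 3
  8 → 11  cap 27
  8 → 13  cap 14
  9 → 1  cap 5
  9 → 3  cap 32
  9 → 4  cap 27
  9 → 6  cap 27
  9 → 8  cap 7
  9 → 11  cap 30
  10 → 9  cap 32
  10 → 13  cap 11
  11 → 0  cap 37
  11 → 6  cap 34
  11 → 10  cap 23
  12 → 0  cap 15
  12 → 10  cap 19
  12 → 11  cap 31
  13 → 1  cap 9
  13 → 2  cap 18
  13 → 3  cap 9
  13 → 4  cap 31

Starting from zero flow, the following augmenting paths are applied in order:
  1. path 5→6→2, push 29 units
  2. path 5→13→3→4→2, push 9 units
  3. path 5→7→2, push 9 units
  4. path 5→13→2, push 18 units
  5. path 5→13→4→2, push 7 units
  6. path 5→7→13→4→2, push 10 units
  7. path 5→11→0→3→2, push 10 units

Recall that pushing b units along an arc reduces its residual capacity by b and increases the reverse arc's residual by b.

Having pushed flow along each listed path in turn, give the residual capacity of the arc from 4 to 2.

Residual capacity of (4,2): 7

after path 1 (5→6→2, push 29): res(4,2)=33
after path 2 (5→13→3→4→2, push 9): res(4,2)=24
after path 3 (5→7→2, push 9): res(4,2)=24
after path 4 (5→13→2, push 18): res(4,2)=24
after path 5 (5→13→4→2, push 7): res(4,2)=17
after path 6 (5→7→13→4→2, push 10): res(4,2)=7
after path 7 (5→11→0→3→2, push 10): res(4,2)=7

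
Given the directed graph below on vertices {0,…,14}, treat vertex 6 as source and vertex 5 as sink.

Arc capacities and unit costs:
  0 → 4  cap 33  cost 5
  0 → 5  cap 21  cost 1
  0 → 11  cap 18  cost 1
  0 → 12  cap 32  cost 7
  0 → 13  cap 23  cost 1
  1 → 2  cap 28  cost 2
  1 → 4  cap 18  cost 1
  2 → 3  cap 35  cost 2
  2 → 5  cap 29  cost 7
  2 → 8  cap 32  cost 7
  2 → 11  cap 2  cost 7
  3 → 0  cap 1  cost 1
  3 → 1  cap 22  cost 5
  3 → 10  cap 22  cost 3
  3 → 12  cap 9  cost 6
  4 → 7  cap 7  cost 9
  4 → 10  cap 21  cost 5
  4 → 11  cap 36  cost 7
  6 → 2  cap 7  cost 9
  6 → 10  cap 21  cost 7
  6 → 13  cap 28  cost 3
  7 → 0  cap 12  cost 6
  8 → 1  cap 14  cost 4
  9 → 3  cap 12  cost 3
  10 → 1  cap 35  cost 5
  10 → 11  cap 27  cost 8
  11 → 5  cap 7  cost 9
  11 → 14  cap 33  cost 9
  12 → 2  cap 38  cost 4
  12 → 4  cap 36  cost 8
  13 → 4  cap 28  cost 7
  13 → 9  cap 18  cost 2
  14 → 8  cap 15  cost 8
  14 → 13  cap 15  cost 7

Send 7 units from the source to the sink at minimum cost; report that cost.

Minimum cost for 7 units: 106

shortest-cost path #1: 6→13→9→3→0→5 push 1 @ unit cost 10 (adds 10)
shortest-cost path #2: 6→2→5 push 6 @ unit cost 16 (adds 96)
total cost = 106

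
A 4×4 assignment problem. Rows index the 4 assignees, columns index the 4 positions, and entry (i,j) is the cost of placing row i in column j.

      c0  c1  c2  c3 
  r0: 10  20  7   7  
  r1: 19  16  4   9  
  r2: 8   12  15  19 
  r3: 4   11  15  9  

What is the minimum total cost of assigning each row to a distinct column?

optimal assignment: row0→col3 (cost 7), row1→col2 (cost 4), row2→col1 (cost 12), row3→col0 (cost 4)
total = 7 + 4 + 12 + 4 = 27

Minimum assignment cost: 27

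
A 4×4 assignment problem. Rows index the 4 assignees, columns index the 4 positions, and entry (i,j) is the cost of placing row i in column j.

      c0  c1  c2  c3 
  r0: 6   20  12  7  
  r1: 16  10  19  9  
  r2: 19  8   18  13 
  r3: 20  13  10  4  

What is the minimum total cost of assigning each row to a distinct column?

Minimum assignment cost: 33

optimal assignment: row0→col0 (cost 6), row1→col3 (cost 9), row2→col1 (cost 8), row3→col2 (cost 10)
total = 6 + 9 + 8 + 10 = 33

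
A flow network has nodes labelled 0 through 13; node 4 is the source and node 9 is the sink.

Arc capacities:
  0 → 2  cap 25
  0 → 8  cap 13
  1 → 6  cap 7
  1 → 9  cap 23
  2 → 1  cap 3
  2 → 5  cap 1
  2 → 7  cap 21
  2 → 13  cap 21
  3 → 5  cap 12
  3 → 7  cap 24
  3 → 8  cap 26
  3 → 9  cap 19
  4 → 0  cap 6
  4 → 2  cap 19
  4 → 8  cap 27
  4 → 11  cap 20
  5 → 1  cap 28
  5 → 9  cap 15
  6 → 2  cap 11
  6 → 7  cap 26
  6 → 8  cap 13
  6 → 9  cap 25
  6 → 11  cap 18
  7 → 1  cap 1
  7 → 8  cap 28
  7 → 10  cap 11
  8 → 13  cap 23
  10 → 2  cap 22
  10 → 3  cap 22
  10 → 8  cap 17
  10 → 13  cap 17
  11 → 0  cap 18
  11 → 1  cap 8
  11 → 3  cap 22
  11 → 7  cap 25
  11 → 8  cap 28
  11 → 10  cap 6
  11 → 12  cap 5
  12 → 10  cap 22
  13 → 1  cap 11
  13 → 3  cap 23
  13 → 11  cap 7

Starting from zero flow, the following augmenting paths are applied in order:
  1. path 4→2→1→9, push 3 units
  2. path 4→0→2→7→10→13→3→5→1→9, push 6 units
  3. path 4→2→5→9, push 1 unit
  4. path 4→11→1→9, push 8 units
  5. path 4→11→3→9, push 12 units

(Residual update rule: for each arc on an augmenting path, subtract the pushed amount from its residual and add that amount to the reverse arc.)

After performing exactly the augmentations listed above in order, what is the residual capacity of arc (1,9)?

Residual capacity of (1,9): 6

after path 1 (4→2→1→9, push 3): res(1,9)=20
after path 2 (4→0→2→7→10→13→3→5→1→9, push 6): res(1,9)=14
after path 3 (4→2→5→9, push 1): res(1,9)=14
after path 4 (4→11→1→9, push 8): res(1,9)=6
after path 5 (4→11→3→9, push 12): res(1,9)=6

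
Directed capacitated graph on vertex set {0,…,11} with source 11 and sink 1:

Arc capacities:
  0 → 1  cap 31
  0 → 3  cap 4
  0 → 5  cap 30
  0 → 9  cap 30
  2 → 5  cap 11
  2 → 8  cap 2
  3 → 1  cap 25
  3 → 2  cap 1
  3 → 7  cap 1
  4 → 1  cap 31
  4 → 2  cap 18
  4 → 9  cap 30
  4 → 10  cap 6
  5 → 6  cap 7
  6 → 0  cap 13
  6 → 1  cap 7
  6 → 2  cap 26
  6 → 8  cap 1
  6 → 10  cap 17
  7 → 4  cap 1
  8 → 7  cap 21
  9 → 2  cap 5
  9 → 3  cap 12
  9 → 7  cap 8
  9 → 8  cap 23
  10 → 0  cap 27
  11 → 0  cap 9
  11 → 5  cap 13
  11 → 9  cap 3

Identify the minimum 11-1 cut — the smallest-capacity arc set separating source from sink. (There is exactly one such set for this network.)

Min-cut arcs: {(5,6), (11,0), (11,9)} (total capacity 19)

augment #1: 11→0→1 push 9
augment #2: 11→5→6→1 push 7
augment #3: 11→9→3→1 push 3
max flow = 19; residual-reachable set from 11 gives S-side
cut edges (S→T): {(5,6), (11,0), (11,9)} total cap 19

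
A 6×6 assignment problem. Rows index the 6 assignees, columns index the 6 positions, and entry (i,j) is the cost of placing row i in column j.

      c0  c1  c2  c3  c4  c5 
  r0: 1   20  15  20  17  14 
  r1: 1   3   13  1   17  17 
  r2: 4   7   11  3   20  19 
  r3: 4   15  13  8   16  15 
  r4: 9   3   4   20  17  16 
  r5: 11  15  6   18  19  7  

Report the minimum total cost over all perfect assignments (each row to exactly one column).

optimal assignment: row0→col0 (cost 1), row1→col1 (cost 3), row2→col3 (cost 3), row3→col4 (cost 16), row4→col2 (cost 4), row5→col5 (cost 7)
total = 1 + 3 + 3 + 16 + 4 + 7 = 34

Minimum assignment cost: 34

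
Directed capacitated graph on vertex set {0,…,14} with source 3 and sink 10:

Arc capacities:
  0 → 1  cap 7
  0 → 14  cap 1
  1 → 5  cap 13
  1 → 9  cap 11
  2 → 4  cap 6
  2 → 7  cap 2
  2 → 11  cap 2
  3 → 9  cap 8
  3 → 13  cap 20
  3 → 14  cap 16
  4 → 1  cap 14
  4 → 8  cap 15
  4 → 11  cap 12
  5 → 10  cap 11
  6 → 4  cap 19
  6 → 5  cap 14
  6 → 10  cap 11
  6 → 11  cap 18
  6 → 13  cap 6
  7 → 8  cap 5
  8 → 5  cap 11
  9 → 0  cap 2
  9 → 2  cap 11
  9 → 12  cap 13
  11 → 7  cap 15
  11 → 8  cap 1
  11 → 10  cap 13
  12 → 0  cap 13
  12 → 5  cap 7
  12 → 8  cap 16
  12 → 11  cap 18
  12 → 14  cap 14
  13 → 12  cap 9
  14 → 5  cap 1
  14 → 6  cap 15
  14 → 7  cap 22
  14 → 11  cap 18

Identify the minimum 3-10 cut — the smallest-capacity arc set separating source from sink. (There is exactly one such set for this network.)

augment #1: 3→14→5→10 push 1
augment #2: 3→14→6→10 push 11
augment #3: 3→14→11→10 push 4
augment #4: 3→9→2→11→10 push 2
augment #5: 3→9→12→5→10 push 6
augment #6: 3→13→12→5→10 push 1
augment #7: 3→13→12→11→10 push 7
augment #8: 3→13→12→8→5→10 push 1
max flow = 33; residual-reachable set from 3 gives S-side
cut edges (S→T): {(3,9), (3,14), (13,12)} total cap 33

Min-cut arcs: {(3,9), (3,14), (13,12)} (total capacity 33)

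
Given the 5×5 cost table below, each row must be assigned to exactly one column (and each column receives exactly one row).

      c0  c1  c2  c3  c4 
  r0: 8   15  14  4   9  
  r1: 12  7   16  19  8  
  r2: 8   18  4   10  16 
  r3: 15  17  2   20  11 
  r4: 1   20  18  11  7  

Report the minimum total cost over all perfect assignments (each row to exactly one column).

optimal assignment: row0→col3 (cost 4), row1→col1 (cost 7), row2→col2 (cost 4), row3→col4 (cost 11), row4→col0 (cost 1)
total = 4 + 7 + 4 + 11 + 1 = 27

Minimum assignment cost: 27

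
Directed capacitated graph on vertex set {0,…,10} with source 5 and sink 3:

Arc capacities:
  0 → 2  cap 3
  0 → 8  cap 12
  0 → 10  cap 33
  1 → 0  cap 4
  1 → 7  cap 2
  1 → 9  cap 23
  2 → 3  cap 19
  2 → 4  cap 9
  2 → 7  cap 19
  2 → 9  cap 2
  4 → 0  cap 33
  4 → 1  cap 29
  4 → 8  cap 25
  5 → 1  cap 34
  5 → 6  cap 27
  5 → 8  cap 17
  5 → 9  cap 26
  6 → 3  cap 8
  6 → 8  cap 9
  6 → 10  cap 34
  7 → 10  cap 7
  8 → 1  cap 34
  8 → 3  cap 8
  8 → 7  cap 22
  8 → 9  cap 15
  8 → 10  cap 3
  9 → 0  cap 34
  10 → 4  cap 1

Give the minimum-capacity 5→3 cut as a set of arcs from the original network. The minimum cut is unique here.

Min-cut arcs: {(0,2), (6,3), (8,3)} (total capacity 19)

augment #1: 5→6→3 push 8
augment #2: 5→8→3 push 8
augment #3: 5→1→0→2→3 push 3
max flow = 19; residual-reachable set from 5 gives S-side
cut edges (S→T): {(0,2), (6,3), (8,3)} total cap 19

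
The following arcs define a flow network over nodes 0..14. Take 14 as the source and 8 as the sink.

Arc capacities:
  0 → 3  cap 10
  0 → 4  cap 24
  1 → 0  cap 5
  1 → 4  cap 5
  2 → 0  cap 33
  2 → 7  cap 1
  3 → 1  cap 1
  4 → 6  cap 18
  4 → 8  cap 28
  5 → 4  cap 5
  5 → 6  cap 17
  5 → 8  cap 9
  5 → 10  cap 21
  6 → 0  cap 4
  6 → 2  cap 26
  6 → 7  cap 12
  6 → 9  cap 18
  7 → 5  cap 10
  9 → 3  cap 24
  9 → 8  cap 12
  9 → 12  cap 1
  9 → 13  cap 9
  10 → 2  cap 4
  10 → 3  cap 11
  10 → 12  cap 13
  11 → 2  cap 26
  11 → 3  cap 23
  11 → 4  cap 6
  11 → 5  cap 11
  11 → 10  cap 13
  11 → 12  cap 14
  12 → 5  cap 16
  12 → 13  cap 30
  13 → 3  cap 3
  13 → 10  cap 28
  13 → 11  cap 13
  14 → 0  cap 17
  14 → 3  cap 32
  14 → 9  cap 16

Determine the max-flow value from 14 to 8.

augment #1: 14→9→8 bottleneck 12, total now 12
augment #2: 14→0→4→8 bottleneck 17, total now 29
augment #3: 14→3→1→4→8 bottleneck 1, total now 30
augment #4: 14→9→12→5→8 bottleneck 1, total now 31
augment #5: 14→9→13→11→4→8 bottleneck 3, total now 34

Maximum flow value: 34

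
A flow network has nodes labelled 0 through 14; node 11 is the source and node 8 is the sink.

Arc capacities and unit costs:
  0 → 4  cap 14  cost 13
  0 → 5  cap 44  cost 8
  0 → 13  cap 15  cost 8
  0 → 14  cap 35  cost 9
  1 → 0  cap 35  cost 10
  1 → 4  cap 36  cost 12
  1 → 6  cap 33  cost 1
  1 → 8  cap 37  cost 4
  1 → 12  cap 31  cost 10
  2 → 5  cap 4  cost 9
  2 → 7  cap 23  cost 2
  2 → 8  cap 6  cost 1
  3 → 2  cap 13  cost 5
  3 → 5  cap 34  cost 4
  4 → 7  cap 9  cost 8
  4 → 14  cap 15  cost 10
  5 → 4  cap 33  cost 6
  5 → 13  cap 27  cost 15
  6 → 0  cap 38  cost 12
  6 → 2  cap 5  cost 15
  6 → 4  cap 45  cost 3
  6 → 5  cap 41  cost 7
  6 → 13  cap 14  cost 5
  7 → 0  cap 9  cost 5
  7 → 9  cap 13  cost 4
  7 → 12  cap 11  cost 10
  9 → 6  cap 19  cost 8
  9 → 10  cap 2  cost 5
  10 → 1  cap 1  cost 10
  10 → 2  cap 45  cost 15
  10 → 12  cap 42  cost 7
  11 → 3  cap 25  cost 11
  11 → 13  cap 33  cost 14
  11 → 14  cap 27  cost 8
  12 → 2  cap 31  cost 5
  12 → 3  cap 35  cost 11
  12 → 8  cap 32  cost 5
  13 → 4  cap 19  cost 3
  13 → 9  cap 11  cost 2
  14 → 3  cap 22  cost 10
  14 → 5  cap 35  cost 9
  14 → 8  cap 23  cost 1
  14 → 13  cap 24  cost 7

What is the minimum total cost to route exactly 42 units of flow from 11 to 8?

Minimum cost for 42 units: 766

shortest-cost path #1: 11→14→8 push 23 @ unit cost 9 (adds 207)
shortest-cost path #2: 11→3→2→8 push 6 @ unit cost 17 (adds 102)
shortest-cost path #3: 11→13→9→10→12→8 push 2 @ unit cost 33 (adds 66)
shortest-cost path #4: 11→3→2→7→12→8 push 7 @ unit cost 33 (adds 231)
shortest-cost path #5: 11→13→4→7→12→8 push 4 @ unit cost 40 (adds 160)
total cost = 766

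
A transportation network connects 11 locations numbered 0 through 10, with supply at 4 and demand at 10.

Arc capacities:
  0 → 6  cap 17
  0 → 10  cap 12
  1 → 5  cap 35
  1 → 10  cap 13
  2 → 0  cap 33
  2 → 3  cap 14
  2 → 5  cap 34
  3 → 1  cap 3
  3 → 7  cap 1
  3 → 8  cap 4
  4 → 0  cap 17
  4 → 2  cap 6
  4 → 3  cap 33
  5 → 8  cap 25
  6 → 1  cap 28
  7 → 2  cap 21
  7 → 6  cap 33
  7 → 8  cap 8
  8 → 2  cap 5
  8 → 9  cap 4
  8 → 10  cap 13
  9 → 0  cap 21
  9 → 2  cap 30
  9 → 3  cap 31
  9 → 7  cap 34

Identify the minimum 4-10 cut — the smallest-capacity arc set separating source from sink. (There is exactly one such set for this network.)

augment #1: 4→0→10 push 12
augment #2: 4→3→1→10 push 3
augment #3: 4→3→8→10 push 4
augment #4: 4→0→6→1→10 push 5
augment #5: 4→2→5→8→10 push 6
augment #6: 4→3→7→8→10 push 1
max flow = 31; residual-reachable set from 4 gives S-side
cut edges (S→T): {(3,1), (3,7), (3,8), (4,0), (4,2)} total cap 31

Min-cut arcs: {(3,1), (3,7), (3,8), (4,0), (4,2)} (total capacity 31)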